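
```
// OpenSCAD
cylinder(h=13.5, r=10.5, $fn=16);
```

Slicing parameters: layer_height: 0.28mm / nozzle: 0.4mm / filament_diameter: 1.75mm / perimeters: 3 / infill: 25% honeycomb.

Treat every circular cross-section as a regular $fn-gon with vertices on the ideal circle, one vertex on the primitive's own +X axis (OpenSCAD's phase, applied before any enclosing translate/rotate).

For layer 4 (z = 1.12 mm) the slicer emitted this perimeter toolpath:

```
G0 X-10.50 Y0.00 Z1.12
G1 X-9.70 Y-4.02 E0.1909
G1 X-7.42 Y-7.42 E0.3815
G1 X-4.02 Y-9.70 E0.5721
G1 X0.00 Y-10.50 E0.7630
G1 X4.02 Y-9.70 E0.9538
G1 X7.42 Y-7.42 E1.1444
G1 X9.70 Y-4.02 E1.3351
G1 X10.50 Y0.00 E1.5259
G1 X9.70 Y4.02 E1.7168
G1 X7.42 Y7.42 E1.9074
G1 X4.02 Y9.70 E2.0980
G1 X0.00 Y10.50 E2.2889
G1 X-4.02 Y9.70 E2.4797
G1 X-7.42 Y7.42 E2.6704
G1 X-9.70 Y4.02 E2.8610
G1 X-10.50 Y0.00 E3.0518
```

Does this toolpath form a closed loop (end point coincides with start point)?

Start point (G0): (-10.50, 0.00). End point (last G1): the path returns to the start — closed.

yes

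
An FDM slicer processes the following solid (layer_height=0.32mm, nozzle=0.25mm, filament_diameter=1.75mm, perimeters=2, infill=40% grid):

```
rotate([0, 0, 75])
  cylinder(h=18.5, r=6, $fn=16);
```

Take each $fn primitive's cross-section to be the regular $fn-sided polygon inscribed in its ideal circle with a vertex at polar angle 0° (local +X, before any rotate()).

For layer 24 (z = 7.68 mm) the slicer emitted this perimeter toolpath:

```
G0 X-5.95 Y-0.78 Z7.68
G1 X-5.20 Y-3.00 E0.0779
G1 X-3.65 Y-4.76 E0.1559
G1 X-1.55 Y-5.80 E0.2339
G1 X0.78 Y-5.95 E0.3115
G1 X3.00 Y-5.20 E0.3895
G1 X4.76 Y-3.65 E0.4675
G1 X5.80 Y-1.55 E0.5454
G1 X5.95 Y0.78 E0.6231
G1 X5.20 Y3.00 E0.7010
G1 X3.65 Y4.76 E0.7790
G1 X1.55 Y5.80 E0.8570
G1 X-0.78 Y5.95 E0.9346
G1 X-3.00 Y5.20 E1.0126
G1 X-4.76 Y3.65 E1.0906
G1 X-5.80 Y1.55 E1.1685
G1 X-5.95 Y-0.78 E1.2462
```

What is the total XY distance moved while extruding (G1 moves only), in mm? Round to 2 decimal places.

Sum the Euclidean lengths of each G1 segment: total = 37.47 mm.

37.47 mm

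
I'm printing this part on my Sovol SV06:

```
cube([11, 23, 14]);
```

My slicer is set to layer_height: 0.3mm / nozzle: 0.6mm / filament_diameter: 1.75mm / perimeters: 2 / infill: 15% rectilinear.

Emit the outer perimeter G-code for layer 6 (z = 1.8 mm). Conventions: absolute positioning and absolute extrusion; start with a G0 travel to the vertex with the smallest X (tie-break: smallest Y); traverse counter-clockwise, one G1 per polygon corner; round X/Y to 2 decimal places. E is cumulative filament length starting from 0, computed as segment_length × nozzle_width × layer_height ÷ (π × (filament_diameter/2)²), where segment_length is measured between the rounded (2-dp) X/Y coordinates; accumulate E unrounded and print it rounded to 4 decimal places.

G0 X0.00 Y0.00 Z1.80
G1 X11.00 Y0.00 E0.8232
G1 X11.00 Y23.00 E2.5444
G1 X0.00 Y23.00 E3.3676
G1 X0.00 Y0.00 E5.0888

At z = 1.8 mm: the 11×23 cube contributes its full rectangle. The outline is a single polygon with 4 vertices. Extrusion per mm of travel: 0.6 × 0.3 / (π × 0.875²) = 0.074835. Accumulating E over each segment gives final E = 5.0888.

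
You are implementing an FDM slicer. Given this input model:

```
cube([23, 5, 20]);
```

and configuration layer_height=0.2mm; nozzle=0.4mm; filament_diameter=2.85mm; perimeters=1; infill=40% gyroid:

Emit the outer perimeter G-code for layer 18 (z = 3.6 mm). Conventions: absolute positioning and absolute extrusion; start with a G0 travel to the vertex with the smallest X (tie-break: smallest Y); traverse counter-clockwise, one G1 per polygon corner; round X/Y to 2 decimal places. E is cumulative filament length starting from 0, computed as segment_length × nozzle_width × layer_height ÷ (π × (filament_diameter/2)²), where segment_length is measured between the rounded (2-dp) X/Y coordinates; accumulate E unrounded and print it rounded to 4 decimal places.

At z = 3.6 mm: the cube is present — its section is the full 23×5 rectangle. The outline is a single polygon with 4 vertices. Extrusion per mm of travel: 0.4 × 0.2 / (π × 1.425²) = 0.012540. Accumulating E over each segment gives final E = 0.7023.

G0 X0.00 Y0.00 Z3.60
G1 X23.00 Y0.00 E0.2884
G1 X23.00 Y5.00 E0.3511
G1 X0.00 Y5.00 E0.6396
G1 X0.00 Y0.00 E0.7023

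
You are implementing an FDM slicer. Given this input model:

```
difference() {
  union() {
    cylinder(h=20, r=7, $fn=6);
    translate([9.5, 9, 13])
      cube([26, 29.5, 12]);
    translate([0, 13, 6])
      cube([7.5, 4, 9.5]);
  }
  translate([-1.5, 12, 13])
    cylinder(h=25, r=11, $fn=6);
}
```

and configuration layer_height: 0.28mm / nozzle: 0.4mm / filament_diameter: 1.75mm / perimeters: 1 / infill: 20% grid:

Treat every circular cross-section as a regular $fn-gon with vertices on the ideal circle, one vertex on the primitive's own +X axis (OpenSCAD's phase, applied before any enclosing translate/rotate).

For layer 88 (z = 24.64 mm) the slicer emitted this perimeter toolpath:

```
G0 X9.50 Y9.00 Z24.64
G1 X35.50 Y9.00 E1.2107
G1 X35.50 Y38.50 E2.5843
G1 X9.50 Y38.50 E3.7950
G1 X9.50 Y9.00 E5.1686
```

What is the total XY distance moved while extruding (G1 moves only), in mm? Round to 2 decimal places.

Sum the Euclidean lengths of each G1 segment: total = 111.00 mm.

111.00 mm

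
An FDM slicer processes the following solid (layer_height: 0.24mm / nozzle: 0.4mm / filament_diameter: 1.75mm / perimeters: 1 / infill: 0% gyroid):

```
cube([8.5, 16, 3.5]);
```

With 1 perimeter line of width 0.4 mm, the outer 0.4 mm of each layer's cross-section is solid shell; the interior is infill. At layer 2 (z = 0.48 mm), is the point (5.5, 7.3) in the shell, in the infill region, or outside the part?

infill

At z = 0.48 mm: the 8.5×16 cube contributes its full rectangle. Overall, the cross-section is a single solid region. The nearest boundary edge runs (8.50, 0.00)→(8.50, 16.00); distance from the point to it = 3.00 mm. The point is inside the cross-section and 3.00 mm from the nearest boundary — more than the 0.4 mm shell width (1 × 0.4), so it's in the infill interior.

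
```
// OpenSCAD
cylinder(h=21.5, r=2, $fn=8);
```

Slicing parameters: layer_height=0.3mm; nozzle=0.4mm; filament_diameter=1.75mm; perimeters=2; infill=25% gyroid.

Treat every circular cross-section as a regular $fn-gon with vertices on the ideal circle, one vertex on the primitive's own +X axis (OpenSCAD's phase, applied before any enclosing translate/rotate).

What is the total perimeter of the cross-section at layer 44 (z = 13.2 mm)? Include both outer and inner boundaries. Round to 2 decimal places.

At z = 13.2 mm: the r=2 cylinder gives a regular 8-gon of circumradius 2 (constant along its height) (perimeter = 2·8·2.000·sin(180°/8) = 12.25 mm). Overall, the cross-section is a single solid region. Total boundary length (outer) = 12.25 mm.

12.25 mm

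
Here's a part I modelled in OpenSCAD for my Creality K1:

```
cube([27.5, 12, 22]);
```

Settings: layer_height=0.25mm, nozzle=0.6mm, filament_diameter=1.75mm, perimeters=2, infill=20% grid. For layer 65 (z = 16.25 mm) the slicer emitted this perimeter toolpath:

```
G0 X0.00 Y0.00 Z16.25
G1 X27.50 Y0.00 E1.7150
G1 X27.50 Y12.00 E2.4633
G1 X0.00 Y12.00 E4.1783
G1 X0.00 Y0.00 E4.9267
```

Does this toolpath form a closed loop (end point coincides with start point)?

Start point (G0): (0.00, 0.00). End point (last G1): the path returns to the start — closed.

yes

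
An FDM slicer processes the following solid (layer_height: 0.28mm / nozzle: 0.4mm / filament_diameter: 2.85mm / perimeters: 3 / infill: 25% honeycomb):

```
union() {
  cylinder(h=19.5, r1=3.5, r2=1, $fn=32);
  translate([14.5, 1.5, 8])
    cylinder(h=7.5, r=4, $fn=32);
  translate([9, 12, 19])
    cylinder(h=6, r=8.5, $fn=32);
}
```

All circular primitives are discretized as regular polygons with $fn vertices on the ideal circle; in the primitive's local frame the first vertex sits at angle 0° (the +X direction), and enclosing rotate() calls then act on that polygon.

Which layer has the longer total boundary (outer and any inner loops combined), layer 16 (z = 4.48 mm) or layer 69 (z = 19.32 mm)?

layer 69 (z = 19.32 mm)

Layer 16 (z = 4.48): the cone: at t=0.230 of its height the radius interpolates to r₁+(r₂−r₁)t = 2.926, giving a regular 32-gon of that circumradius (perimeter = 2·32·2.926·sin(180°/32) = 18.35 mm); the cylinder at (14.5, 1.5) is absent (z outside [8, 15.5]); the cylinder at (9, 12) does not reach this height (z outside [19, 25]); Taking the union: only the cone is present, so the union is just that shape — boundary = 18.35 mm. So its perimeter = 18.35 mm. Layer 69 (z = 19.32): the cone (r1=3.5→r2=1) has section circumradius 1.023 here — a regular 32-gon (perimeter = 2·32·1.023·sin(180°/32) = 6.42 mm); the cylinder at (14.5, 1.5) is absent (z outside [8, 15.5]); the cylinder at (9, 12): section is a regular 32-gon, circumradius r=8.5 (perimeter = 2·32·8.500·sin(180°/32) = 53.32 mm); Combining (union): the 2 present regions are separate (no shared area or edge), so areas and boundary lengths simply add and each stays a separate island — boundary = 59.74 mm. So its perimeter = 59.74 mm. Layer 69 is larger (59.74 vs 18.35 mm).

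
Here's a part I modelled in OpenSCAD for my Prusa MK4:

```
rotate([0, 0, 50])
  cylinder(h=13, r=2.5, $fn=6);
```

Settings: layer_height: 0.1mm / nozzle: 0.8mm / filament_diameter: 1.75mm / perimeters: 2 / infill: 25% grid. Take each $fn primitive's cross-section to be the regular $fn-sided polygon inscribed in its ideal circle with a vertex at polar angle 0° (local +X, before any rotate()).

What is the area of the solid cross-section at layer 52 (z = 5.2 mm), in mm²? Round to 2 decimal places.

16.24 mm²

At z = 5.2 mm: the r=2.5 cylinder gives a regular 6-gon of circumradius 2.5 (constant along its height) (area = (6/2)·2.500²·sin(360°/6) = 16.24 mm²); (whole slice rotated 50° about Z — lengths, areas and connectivity unchanged). Overall, the cross-section is a single solid region. Net area = 16.24 mm².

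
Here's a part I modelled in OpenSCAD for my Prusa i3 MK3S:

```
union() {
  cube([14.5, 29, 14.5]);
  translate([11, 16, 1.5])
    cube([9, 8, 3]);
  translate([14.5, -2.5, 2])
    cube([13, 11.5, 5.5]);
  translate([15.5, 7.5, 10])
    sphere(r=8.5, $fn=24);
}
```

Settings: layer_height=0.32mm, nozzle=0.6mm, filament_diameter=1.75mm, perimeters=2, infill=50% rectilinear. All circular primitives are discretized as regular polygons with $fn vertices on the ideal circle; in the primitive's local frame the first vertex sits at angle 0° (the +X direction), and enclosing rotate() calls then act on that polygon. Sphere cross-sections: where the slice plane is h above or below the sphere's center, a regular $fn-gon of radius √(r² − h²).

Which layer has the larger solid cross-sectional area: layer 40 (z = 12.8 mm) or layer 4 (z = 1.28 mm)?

layer 40 (z = 12.8 mm)

Layer 40 (z = 12.8): the cube is present — its section is the full 14.5×29 rectangle (area 420.50 mm²); the cube at (11, 16) is absent (z outside [1.5, 4.5]); the cube at (14.5, -2.5) is absent (z outside [2, 7.5]); the r=8.5 sphere at (15.5, 7.5) contributes a regular 24-gon of circumradius √(8.5²−2.8²) = 8.026 (area = (24/2)·8.026²·sin(360°/24) = 200.05 mm²); Combining (union): the regions partially overlap — summed areas 620.55 mm² minus the doubly-counted overlap 83.68 mm² gives 536.87 mm² — area = 536.87 mm². So its area = 536.87 mm². Layer 4 (z = 1.28): the 14.5×29 cube contributes its full rectangle (area 420.50 mm²); the cube at (11, 16) does not reach this height (z outside [1.5, 4.5]); the cube at (14.5, -2.5) does not reach this height (z outside [2, 7.5]); the sphere at (15.5, 7.5) is absent (|z−center|=8.720 > r=8.5); Combining (union): only the 14.5×29 cube is present, so the union is just that shape — area = 420.50 mm². So its area = 420.50 mm². Layer 40 is larger (536.87 vs 420.50 mm²).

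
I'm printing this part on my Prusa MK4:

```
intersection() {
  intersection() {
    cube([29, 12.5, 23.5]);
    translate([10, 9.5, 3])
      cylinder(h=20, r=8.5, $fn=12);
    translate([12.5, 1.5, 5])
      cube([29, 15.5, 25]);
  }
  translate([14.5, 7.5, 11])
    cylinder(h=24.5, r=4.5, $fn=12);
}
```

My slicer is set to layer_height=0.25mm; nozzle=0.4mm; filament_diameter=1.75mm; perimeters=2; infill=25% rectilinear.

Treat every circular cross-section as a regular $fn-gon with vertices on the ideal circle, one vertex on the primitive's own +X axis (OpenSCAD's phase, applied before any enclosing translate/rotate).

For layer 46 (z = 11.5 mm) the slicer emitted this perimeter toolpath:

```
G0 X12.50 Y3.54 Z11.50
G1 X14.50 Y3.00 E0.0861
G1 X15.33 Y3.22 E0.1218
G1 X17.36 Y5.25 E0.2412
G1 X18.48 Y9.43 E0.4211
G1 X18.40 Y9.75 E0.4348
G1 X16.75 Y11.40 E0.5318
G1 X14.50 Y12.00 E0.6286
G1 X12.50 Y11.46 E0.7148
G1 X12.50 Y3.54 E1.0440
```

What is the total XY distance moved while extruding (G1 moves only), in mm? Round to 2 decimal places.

25.11 mm

Sum the Euclidean lengths of each G1 segment: total = 25.11 mm.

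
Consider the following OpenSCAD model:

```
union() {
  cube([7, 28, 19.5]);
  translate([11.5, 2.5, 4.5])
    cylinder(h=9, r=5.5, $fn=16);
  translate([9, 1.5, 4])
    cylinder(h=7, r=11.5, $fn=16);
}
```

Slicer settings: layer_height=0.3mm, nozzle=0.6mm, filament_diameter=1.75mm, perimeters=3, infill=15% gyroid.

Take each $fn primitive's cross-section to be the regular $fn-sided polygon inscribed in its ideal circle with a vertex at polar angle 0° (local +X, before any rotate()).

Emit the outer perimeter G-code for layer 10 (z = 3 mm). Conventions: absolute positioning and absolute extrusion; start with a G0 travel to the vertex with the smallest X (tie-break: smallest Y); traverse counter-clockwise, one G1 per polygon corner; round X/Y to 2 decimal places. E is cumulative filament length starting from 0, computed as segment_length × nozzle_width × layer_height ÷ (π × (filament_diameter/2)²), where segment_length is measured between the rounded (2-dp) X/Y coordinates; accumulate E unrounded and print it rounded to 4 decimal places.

At z = 3 mm: the cube (footprint 7×28) is included at this height; the cylinder at (11.5, 2.5) is absent (z outside [4.5, 13.5]); the cylinder at (9, 1.5) is not intersected at this z (z outside [4, 11]); Combining (union): only the 7×28 cube is present, so the union is just that shape — 1 connected region. The outline is a single polygon with 4 vertices. Extrusion per mm of travel: 0.6 × 0.3 / (π × 0.875²) = 0.074835. Accumulating E over each segment gives final E = 5.2385.

G0 X0.00 Y0.00 Z3.00
G1 X7.00 Y0.00 E0.5238
G1 X7.00 Y28.00 E2.6192
G1 X0.00 Y28.00 E3.1431
G1 X0.00 Y0.00 E5.2385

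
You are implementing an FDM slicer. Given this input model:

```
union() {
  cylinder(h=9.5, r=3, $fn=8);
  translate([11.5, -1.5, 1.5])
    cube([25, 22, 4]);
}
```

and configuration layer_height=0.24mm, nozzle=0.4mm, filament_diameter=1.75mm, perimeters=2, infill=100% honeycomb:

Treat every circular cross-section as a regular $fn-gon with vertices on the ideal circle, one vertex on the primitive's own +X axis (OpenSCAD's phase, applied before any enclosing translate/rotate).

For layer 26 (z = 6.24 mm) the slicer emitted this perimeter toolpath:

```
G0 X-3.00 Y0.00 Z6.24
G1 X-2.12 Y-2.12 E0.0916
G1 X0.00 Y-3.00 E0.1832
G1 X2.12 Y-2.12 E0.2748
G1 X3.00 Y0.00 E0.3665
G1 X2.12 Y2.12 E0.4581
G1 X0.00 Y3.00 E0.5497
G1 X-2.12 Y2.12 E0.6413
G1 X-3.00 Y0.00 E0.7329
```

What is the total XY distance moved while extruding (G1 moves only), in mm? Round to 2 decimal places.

18.36 mm

Sum the Euclidean lengths of each G1 segment: total = 18.36 mm.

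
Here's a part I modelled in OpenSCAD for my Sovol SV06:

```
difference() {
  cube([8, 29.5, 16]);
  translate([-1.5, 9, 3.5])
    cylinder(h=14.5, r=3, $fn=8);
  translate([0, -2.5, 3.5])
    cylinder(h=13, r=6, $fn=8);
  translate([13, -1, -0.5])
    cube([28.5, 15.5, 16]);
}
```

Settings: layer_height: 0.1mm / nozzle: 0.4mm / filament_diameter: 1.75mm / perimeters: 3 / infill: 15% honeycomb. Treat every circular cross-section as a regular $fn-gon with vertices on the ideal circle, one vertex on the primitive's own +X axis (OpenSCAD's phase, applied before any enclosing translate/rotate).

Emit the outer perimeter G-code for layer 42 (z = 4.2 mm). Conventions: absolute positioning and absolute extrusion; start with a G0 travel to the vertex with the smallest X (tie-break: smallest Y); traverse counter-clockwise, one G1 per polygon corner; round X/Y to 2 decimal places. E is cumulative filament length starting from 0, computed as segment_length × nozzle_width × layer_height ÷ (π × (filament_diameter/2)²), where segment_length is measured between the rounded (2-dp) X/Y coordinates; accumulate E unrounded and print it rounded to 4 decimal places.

At z = 4.2 mm: the 8×29.5 cube contributes its full rectangle; the r=3 cylinder at (-1.5, 9) contributes a regular 8-gon of circumradius 3; the r=6 cylinder at (0, -2.5) contributes a regular 8-gon of circumradius 6; the 28.5×15.5 cube at (13, -1) contributes its full rectangle; Subtracting the remaining from the first: starting from the 8×29.5 cube, the r=3 cylinder at (-1.5, 9) partially overlaps it — only the 4.66 mm² overlap (of its 25.46 mm²) is removed, clipping the outline; the r=6 cylinder at (0, -2.5) partially overlaps it — only the 11.75 mm² overlap (of its 101.82 mm²) is removed, clipping the outline; the 28.5×15.5 cube at (13, -1) misses the remaining region (no effect) — 1 connected region. The outline is a single polygon with 11 vertices. Extrusion per mm of travel: 0.4 × 0.1 / (π × 0.875²) = 0.016630. Accumulating E over each segment gives final E = 1.2338.

G0 X0.00 Y3.50 Z4.20
G1 X4.24 Y1.74 E0.0763
G1 X4.96 Y0.00 E0.1077
G1 X8.00 Y0.00 E0.1582
G1 X8.00 Y29.50 E0.6488
G1 X0.00 Y29.50 E0.7818
G1 X0.00 Y11.38 E1.0832
G1 X0.62 Y11.12 E1.0944
G1 X1.50 Y9.00 E1.1325
G1 X0.62 Y6.88 E1.1707
G1 X0.00 Y6.62 E1.1819
G1 X0.00 Y3.50 E1.2338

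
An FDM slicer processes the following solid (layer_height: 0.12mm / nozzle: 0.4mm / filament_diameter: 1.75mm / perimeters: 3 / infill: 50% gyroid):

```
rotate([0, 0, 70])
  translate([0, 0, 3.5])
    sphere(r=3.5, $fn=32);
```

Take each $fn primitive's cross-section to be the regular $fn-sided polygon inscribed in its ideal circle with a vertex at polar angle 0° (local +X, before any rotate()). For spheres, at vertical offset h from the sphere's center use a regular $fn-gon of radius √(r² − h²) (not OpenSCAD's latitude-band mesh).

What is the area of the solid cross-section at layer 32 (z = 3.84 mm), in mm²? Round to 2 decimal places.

At z = 3.84 mm: the r=3.5 sphere contributes a regular 32-gon of circumradius √(3.5²−0.34²) = 3.483 (area = (32/2)·3.483²·sin(360°/32) = 37.88 mm²); (rotated 70° about Z; rotation is an isometry so areas/perimeters/island counts are preserved). Overall, the cross-section is a single solid region. Net area = 37.88 mm².

37.88 mm²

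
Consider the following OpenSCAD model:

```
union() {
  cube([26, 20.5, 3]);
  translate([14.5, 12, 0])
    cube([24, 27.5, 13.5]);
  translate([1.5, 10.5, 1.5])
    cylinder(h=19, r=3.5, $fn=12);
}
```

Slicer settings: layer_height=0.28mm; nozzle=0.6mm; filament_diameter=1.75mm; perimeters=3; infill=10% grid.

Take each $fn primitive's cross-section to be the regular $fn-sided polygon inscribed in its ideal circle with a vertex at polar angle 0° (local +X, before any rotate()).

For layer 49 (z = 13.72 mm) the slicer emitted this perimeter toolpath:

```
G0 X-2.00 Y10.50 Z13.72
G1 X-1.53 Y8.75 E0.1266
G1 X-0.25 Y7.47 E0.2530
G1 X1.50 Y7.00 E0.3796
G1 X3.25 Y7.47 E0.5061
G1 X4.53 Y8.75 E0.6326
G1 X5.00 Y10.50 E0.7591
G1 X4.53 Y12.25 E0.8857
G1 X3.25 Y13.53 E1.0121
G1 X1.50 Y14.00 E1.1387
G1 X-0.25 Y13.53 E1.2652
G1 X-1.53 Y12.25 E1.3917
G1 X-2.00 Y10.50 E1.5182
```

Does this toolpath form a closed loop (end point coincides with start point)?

Start point (G0): (-2.00, 10.50). End point (last G1): the path returns to the start — closed.

yes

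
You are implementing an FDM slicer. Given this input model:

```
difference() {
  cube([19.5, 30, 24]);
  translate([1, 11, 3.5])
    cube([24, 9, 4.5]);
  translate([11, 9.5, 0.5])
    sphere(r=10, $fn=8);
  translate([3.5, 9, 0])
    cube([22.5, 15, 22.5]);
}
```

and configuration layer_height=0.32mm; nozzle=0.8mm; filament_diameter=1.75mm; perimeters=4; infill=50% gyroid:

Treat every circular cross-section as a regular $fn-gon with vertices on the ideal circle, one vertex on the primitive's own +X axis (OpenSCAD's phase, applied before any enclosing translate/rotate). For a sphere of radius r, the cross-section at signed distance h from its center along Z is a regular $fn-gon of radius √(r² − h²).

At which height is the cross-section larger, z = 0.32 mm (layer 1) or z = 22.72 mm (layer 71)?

Layer 1 (z = 0.32): the 19.5×30 cube contributes its full rectangle (area 585.00 mm²); the cube at (1, 11) is absent (z outside [3.5, 8]); the r=10 sphere at (11, 9.5) contributes a regular 8-gon of circumradius √(10²−0.18²) = 9.998 (area = (8/2)·9.998²·sin(360°/8) = 282.75 mm²); the cube at (3.5, 9) is present — its section is the full 22.5×15 rectangle (area 337.50 mm²); After the difference (first − rest): starting from the 19.5×30 cube (585.00 mm²), the r=10 sphere at (11, 9.5) partially overlaps it — only the 276.73 mm² overlap (of its 282.75 mm²) is removed, clipping the outline; the 22.5×15 cube at (3.5, 9) partially overlaps it — only the 100.87 mm² overlap (of its 337.50 mm²) is removed, clipping the outline — area = 207.40 mm². So its area = 207.40 mm². Layer 71 (z = 22.72): the cube (footprint 19.5×30) is included at this height (area 585.00 mm²); the cube at (1, 11) is absent (z outside [3.5, 8]); the sphere at (11, 9.5) is not intersected at this z (|z−center|=22.220 > r=10); the cube at (3.5, 9) is absent (z outside [0, 22.5]); Subtracting the remaining from the first: none of the subtracted shapes is present at this height, so the 19.5×30 cube is unchanged — area = 585.00 mm². So its area = 585.00 mm². Layer 71 is larger (585.00 vs 207.40 mm²).

layer 71 (z = 22.72 mm)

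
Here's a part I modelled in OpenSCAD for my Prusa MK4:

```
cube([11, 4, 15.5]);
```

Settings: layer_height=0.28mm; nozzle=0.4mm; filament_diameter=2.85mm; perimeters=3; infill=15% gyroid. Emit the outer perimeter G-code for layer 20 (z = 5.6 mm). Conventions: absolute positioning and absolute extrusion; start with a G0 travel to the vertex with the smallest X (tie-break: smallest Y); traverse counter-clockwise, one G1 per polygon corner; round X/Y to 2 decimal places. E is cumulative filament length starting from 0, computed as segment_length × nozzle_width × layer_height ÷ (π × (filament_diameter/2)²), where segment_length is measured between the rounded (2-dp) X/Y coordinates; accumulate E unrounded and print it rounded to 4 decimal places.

G0 X0.00 Y0.00 Z5.60
G1 X11.00 Y0.00 E0.1931
G1 X11.00 Y4.00 E0.2633
G1 X0.00 Y4.00 E0.4565
G1 X0.00 Y0.00 E0.5267

At z = 5.6 mm: the 11×4 cube contributes its full rectangle. The outline is a single polygon with 4 vertices. Extrusion per mm of travel: 0.4 × 0.28 / (π × 1.425²) = 0.017557. Accumulating E over each segment gives final E = 0.5267.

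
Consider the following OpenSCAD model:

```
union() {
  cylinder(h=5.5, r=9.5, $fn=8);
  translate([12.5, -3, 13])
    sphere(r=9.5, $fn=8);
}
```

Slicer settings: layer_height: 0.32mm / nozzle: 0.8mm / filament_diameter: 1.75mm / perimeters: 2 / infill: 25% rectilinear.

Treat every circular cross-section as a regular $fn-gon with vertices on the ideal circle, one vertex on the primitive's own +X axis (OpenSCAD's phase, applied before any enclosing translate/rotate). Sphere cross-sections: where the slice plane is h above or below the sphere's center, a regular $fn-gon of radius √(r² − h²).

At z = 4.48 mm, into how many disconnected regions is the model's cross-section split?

2

At z = 4.48 mm: the r=9.5 cylinder gives a regular 8-gon of circumradius 9.5 (constant along its height); the r=9.5 sphere at (12.5, -3) slices to a regular 8-gon of circumradius 4.202 (√(r²−h²) with h=8.52 from center); Merging all regions: the 2 present regions are separate (no shared area or edge), so areas and boundary lengths simply add and each stays a separate island — 2 connected regions. The result has 2 disconnected regions.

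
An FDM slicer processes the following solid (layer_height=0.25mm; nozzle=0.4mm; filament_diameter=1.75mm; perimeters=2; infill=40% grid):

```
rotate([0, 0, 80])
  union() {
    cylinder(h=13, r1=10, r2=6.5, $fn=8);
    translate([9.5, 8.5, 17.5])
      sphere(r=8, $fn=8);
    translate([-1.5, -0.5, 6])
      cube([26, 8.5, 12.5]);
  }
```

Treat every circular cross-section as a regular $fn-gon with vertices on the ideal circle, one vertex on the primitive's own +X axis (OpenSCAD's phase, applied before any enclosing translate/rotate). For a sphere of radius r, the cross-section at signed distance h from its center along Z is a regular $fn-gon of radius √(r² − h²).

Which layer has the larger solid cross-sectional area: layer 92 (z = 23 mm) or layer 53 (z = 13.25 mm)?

Layer 92 (z = 23): the cone is not intersected at this z (z outside [0, 13]); the r=8 sphere at (9.5, 8.5) slices to a regular 8-gon of circumradius 5.809 (√(r²−h²) with h=5.5 from center) (area = (8/2)·5.809²·sin(360°/8) = 95.46 mm²); the cube at (-1.5, -0.5) does not reach this height (z outside [6, 18.5]); Merging all regions: only the r=8 sphere at (9.5, 8.5) is present, so the union is just that shape — area = 95.46 mm²; (whole slice rotated 80° about Z — lengths, areas and connectivity unchanged). So its area = 95.46 mm². Layer 53 (z = 13.25): the cone is not intersected at this z (z outside [0, 13]); the sphere at (9.5, 8.5): section is a regular 8-gon, circumradius = √(r²−h²) = √(8²−4.25²) = 6.778 (area = (8/2)·6.778²·sin(360°/8) = 129.93 mm²); the 26×8.5 cube at (-1.5, -0.5) contributes its full rectangle (area 221.00 mm²); Merging all regions: the regions partially overlap — summed areas 350.93 mm² minus the doubly-counted overlap 58.29 mm² gives 292.64 mm² — area = 292.64 mm²; (rotated 80° about Z; rotation is an isometry so areas/perimeters/island counts are preserved). So its area = 292.64 mm². Layer 53 is larger (292.64 vs 95.46 mm²).

layer 53 (z = 13.25 mm)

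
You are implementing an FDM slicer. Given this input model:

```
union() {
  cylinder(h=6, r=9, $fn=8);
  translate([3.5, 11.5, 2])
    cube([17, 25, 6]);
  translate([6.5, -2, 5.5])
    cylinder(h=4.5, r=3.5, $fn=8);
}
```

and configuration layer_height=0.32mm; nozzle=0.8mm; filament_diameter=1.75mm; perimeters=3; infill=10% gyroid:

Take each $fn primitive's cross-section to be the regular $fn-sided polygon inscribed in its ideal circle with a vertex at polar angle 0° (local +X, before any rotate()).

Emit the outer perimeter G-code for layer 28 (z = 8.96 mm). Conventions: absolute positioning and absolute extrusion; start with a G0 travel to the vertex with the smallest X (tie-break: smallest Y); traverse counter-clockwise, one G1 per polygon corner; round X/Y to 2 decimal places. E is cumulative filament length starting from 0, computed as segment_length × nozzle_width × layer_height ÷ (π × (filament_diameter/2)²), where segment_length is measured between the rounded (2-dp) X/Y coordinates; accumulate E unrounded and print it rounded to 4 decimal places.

At z = 8.96 mm: the cylinder is absent (z outside [0, 6]); the cube at (3.5, 11.5) is absent (z outside [2, 8]); the cylinder at (6.5, -2): section is a regular 8-gon, circumradius r=3.5; Merging all regions: only the r=3.5 cylinder at (6.5, -2) is present, so the union is just that shape — 1 connected region. The outline is a single polygon with 8 vertices. Extrusion per mm of travel: 0.8 × 0.32 / (π × 0.875²) = 0.106432. Accumulating E over each segment gives final E = 2.2786.

G0 X3.00 Y-2.00 Z8.96
G1 X4.03 Y-4.47 E0.2848
G1 X6.50 Y-5.50 E0.5697
G1 X8.97 Y-4.47 E0.8545
G1 X10.00 Y-2.00 E1.1393
G1 X8.97 Y0.47 E1.4241
G1 X6.50 Y1.50 E1.7090
G1 X4.03 Y0.47 E1.9938
G1 X3.00 Y-2.00 E2.2786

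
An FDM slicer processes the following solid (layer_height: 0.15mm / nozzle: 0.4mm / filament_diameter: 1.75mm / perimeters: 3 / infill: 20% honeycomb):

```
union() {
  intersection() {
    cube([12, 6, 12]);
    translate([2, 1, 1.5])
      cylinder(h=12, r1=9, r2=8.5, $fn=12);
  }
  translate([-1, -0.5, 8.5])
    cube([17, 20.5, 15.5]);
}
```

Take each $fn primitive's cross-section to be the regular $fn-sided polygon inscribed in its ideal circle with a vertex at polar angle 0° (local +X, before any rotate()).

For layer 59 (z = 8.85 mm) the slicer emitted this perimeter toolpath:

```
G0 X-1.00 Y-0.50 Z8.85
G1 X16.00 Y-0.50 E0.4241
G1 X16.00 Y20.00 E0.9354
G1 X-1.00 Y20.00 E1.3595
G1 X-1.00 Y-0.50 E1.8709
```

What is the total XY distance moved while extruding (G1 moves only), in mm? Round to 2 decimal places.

75.00 mm

Sum the Euclidean lengths of each G1 segment: total = 75.00 mm.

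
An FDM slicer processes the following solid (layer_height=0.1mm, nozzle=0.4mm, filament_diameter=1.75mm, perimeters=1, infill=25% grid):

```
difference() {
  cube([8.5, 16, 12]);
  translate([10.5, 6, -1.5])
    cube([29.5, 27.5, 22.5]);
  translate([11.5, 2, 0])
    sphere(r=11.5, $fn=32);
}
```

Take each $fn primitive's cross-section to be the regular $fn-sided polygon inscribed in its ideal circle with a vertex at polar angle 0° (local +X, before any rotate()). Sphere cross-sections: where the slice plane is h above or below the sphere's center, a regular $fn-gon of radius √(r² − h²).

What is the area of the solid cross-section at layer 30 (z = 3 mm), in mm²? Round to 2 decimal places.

56.60 mm²

At z = 3 mm: the cube (footprint 8.5×16) is included at this height (area 136.00 mm²); the cube at (10.5, 6) is present — its section is the full 29.5×27.5 rectangle (area 811.25 mm²); the r=11.5 sphere at (11.5, 2) contributes a regular 32-gon of circumradius √(11.5²−3²) = 11.102 (area = (32/2)·11.102²·sin(360°/32) = 384.72 mm²); Subtracting the remaining from the first: starting from the 8.5×16 cube (136.00 mm²), the 29.5×27.5 cube at (10.5, 6) misses the remaining region (no effect); the r=11.5 sphere at (11.5, 2) partially overlaps it — only the 79.40 mm² overlap (of its 384.72 mm²) is removed, clipping the outline — area = 56.60 mm². Overall, the cross-section is a single solid region. Net area = 56.60 mm².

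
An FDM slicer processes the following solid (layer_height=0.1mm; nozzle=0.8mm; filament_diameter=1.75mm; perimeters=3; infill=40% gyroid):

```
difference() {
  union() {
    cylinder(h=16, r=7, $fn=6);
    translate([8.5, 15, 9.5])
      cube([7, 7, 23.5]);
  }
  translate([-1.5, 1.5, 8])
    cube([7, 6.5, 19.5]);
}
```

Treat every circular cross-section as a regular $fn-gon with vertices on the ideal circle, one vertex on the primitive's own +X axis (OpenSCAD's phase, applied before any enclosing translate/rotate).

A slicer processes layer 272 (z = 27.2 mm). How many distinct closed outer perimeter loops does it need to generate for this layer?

1

At z = 27.2 mm: the cylinder is not intersected at this z (z outside [0, 16]); the cube at (8.5, 15) is present — its section is the full 7×7 rectangle; Taking the union: only the 7×7 cube at (8.5, 15) is present, so the union is just that shape — 1 connected region; the cube at (-1.5, 1.5) is present — its section is the full 7×6.5 rectangle; Taking the first minus the rest: starting from the result so far, the 7×6.5 cube at (-1.5, 1.5) misses the remaining region (no effect) — 1 connected region. The result has 1 disconnected region.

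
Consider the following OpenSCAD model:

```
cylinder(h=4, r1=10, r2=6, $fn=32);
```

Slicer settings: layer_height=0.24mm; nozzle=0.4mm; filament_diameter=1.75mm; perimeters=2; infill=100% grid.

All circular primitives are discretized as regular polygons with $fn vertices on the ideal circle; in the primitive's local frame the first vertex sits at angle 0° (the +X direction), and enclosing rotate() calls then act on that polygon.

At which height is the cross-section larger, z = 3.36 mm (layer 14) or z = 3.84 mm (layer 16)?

layer 14 (z = 3.36 mm)

Layer 14 (z = 3.36): the cone (r1=10→r2=6) has section circumradius 6.640 here — a regular 32-gon (area = (32/2)·6.640²·sin(360°/32) = 137.62 mm²). So its area = 137.62 mm². Layer 16 (z = 3.84): the cone contributes a regular 32-gon of circumradius 6.160 (interpolated between r1=10 and r2=6 at t=0.960) (area = (32/2)·6.160²·sin(360°/32) = 118.45 mm²). So its area = 118.45 mm². Layer 14 is larger (137.62 vs 118.45 mm²).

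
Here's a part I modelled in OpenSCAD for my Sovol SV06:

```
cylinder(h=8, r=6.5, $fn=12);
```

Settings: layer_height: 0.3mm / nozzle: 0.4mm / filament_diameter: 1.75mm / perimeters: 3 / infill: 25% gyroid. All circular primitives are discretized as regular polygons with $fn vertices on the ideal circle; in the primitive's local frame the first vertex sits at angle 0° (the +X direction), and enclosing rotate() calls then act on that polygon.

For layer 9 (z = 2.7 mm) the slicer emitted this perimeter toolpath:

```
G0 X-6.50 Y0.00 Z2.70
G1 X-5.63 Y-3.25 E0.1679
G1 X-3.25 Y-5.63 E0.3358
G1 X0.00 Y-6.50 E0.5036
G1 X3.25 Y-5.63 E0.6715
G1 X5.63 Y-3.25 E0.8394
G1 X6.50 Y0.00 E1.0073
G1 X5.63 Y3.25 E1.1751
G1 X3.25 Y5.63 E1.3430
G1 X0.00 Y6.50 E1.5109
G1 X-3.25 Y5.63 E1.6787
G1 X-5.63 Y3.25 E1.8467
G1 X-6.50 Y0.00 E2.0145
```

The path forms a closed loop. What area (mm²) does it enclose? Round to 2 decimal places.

Apply the shoelace formula to the sequence of (X, Y) vertices; enclosed area = 126.77 mm².

126.77 mm²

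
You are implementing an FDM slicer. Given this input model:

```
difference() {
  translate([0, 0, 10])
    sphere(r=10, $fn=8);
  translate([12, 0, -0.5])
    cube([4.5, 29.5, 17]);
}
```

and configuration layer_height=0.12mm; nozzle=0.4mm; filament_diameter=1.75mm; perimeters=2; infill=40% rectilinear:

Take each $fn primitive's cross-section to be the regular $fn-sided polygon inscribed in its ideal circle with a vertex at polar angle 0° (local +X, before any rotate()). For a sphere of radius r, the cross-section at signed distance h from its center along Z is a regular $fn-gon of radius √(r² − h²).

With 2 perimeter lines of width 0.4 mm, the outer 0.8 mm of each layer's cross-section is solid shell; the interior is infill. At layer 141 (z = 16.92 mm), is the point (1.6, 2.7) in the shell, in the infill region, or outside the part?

At z = 16.92 mm: the sphere: section is a regular 8-gon, circumradius = √(r²−h²) = √(10²−6.92²) = 7.219; the cube at (12, 0) is not intersected at this z (z outside [-0.5, 16.5]); After the difference (first − rest): none of the subtracted shapes is present at this height, so the r=10 sphere is unchanged — 1 connected region. Overall, the cross-section is a single solid region. The nearest boundary edge runs (5.10, 5.10)→(0.00, 7.22); distance from the point to it = 3.56 mm. The point is inside the cross-section and 3.56 mm from the nearest boundary — more than the 0.8 mm shell width (2 × 0.4), so it's in the infill interior.

infill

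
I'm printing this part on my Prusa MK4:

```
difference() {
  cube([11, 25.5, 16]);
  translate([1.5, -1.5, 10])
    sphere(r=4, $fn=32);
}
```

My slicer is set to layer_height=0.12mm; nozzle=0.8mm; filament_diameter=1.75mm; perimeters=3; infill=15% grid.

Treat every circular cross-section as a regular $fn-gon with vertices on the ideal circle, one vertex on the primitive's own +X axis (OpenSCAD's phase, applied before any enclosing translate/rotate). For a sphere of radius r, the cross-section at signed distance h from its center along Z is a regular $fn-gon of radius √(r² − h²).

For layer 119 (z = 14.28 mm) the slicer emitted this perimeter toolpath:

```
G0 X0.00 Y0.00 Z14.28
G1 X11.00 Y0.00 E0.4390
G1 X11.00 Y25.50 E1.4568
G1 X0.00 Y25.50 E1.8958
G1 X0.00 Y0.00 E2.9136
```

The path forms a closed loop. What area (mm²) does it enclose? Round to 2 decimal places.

280.50 mm²

Apply the shoelace formula to the sequence of (X, Y) vertices; enclosed area = 280.50 mm².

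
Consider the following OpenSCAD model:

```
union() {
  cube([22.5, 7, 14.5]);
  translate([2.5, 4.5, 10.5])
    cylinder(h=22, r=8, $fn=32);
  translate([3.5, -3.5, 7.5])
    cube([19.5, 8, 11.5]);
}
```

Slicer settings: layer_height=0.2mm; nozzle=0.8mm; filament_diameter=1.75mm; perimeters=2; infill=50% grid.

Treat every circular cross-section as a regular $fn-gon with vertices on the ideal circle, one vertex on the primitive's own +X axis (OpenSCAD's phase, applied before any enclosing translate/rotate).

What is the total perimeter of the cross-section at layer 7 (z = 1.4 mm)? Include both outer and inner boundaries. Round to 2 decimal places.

59.00 mm

At z = 1.4 mm: the 22.5×7 cube contributes its full rectangle (perimeter 59.00 mm); the cylinder at (2.5, 4.5) is not intersected at this z (z outside [10.5, 32.5]); the cube at (3.5, -3.5) does not reach this height (z outside [7.5, 19]); Taking the union: only the 22.5×7 cube is present, so the union is just that shape — boundary = 59.00 mm. Overall, the cross-section is a single solid region. Total boundary length (outer) = 59.00 mm.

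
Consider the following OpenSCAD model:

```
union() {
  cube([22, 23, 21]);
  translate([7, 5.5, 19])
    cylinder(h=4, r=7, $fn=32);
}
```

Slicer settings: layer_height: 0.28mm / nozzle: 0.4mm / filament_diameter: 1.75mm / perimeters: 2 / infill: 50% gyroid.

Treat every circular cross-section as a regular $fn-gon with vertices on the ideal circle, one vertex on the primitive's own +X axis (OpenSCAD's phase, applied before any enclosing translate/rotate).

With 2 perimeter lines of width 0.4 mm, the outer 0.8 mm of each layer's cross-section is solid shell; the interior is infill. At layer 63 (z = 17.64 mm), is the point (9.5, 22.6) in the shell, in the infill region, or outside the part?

shell

At z = 17.64 mm: the 22×23 cube contributes its full rectangle; the cylinder at (7, 5.5) is absent (z outside [19, 23]); Taking the union: only the 22×23 cube is present, so the union is just that shape — 1 connected region. Overall, the cross-section is a single solid region. The nearest boundary edge runs (22.00, 23.00)→(0.00, 23.00); distance from the point to it = 0.40 mm. The point is inside the cross-section, 0.40 mm from the nearest boundary — within the 0.8 mm shell band (2 × 0.4).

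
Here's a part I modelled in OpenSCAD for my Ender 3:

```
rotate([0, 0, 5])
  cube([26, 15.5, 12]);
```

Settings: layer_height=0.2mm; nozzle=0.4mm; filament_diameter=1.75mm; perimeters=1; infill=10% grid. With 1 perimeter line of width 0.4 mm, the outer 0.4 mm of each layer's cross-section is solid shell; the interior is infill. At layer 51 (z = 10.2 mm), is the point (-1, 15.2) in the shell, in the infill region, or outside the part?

shell

At z = 10.2 mm: the 26×15.5 cube contributes its full rectangle; (rotated 5° about Z; rotation is an isometry so areas/perimeters/island counts are preserved). Overall, the cross-section is a single solid region. Undo the 5° rotation: the query point maps to (0.329, 15.229) in the un-rotated model frame. The nearest boundary edge runs (26.00, 15.50)→(0.00, 15.50); distance from the point to it = 0.27 mm. The point is inside the cross-section, 0.27 mm from the nearest boundary — within the 0.4 mm shell band (1 × 0.4).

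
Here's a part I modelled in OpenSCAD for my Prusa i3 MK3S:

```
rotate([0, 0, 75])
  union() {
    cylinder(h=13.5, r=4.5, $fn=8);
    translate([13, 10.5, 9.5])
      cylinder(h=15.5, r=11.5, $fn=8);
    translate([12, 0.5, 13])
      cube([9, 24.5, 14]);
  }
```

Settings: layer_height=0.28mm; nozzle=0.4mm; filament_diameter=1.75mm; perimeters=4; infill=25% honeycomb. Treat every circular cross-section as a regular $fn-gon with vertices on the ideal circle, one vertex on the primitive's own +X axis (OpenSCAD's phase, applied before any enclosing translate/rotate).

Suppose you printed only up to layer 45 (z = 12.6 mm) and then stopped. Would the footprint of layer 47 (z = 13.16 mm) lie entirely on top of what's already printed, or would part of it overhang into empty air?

part overhangs

Compare the two slices. At z = 12.6: the r=4.5 cylinder gives a regular 8-gon of circumradius 4.5 (constant along its height) (area = (8/2)·4.500²·sin(360°/8) = 57.28 mm²); the r=11.5 cylinder at (13, 10.5) contributes a regular 8-gon of circumradius 11.5 (area = (8/2)·11.500²·sin(360°/8) = 374.06 mm²); the cube at (12, 0.5) is absent (z outside [13, 27]); Taking the union: the 2 present regions are separate (no shared area or edge), so areas and boundary lengths simply add and each stays a separate island — area = 431.34 mm²; (rotated 75° about Z; rotation is an isometry so areas/perimeters/island counts are preserved). At z = 13.16: the r=4.5 cylinder gives a regular 8-gon of circumradius 4.5 (constant along its height) (area = (8/2)·4.500²·sin(360°/8) = 57.28 mm²); the r=11.5 cylinder at (13, 10.5) gives a regular 8-gon of circumradius 11.5 (constant along its height) (area = (8/2)·11.500²·sin(360°/8) = 374.06 mm²); the cube at (12, 0.5) (footprint 9×24.5) is included at this height (area 220.50 mm²); Taking the union: the regions partially overlap — summed areas 651.84 mm² minus the doubly-counted overlap 176.07 mm² gives 475.77 mm² — area = 475.77 mm²; (whole slice rotated 75° about Z — lengths, areas and connectivity unchanged). Checking containment: at z = 13.16 the cross-section extends beyond the z = 12.6 cross-section by about 44.43 mm².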